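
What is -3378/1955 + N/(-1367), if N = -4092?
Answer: 3382134/2672485 ≈ 1.2655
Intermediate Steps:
-3378/1955 + N/(-1367) = -3378/1955 - 4092/(-1367) = -3378*1/1955 - 4092*(-1/1367) = -3378/1955 + 4092/1367 = 3382134/2672485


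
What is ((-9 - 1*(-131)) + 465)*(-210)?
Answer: -123270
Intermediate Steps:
((-9 - 1*(-131)) + 465)*(-210) = ((-9 + 131) + 465)*(-210) = (122 + 465)*(-210) = 587*(-210) = -123270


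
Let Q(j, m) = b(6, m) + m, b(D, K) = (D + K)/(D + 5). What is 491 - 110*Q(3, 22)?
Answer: -2209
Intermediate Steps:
b(D, K) = (D + K)/(5 + D)
Q(j, m) = 6/11 + 12*m/11 (Q(j, m) = (6 + m)/(5 + 6) + m = (6 + m)/11 + m = (6/11 + m/11) + m = 6/11 + 12*m/11)
491 - 110*Q(3, 22) = 491 - 110*(6/11 + (12/11)*22) = 491 - 110*(6/11 + 24) = 491 - 110*270/11 = 491 - 2700 = -2209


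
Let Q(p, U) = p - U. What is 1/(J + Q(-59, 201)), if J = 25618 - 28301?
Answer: -1/2943 ≈ -0.00033979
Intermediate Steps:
J = -2683
1/(J + Q(-59, 201)) = 1/(-2683 + (-59 - 1*201)) = 1/(-2683 + (-59 - 201)) = 1/(-2683 - 260) = 1/(-2943) = -1/2943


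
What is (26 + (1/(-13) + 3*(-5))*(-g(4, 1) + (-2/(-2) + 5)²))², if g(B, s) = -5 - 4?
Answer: 71944324/169 ≈ 4.2571e+5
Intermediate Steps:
g(B, s) = -9
(26 + (1/(-13) + 3*(-5))*(-g(4, 1) + (-2/(-2) + 5)²))² = (26 + (1/(-13) + 3*(-5))*(-1*(-9) + (-2/(-2) + 5)²))² = (26 + (1*(-1/13) - 15)*(9 + (-2*(-½) + 5)²))² = (26 + (-1/13 - 15)*(9 + (1 + 5)²))² = (26 - 196*(9 + 6²)/13)² = (26 - 196*(9 + 36)/13)² = (26 - 196/13*45)² = (26 - 8820/13)² = (-8482/13)² = 71944324/169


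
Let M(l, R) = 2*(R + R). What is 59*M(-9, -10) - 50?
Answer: -2410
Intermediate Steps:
M(l, R) = 4*R (M(l, R) = 2*(2*R) = 4*R)
59*M(-9, -10) - 50 = 59*(4*(-10)) - 50 = 59*(-40) - 50 = -2360 - 50 = -2410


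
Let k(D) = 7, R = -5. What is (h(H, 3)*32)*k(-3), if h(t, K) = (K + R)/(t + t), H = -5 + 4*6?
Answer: -224/19 ≈ -11.789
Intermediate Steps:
H = 19 (H = -5 + 24 = 19)
h(t, K) = (-5 + K)/(2*t) (h(t, K) = (K - 5)/(t + t) = (-5 + K)/((2*t)) = (-5 + K)*(1/(2*t)) = (-5 + K)/(2*t))
(h(H, 3)*32)*k(-3) = (((1/2)*(-5 + 3)/19)*32)*7 = (((1/2)*(1/19)*(-2))*32)*7 = -1/19*32*7 = -32/19*7 = -224/19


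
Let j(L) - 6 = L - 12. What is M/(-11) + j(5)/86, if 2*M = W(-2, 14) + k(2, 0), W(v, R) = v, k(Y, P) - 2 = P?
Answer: -1/86 ≈ -0.011628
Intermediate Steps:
j(L) = -6 + L (j(L) = 6 + (L - 12) = 6 + (-12 + L) = -6 + L)
k(Y, P) = 2 + P
M = 0 (M = (-2 + (2 + 0))/2 = (-2 + 2)/2 = (1/2)*0 = 0)
M/(-11) + j(5)/86 = 0/(-11) + (-6 + 5)/86 = 0*(-1/11) - 1*1/86 = 0 - 1/86 = -1/86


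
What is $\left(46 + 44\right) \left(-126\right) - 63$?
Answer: $-11403$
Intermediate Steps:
$\left(46 + 44\right) \left(-126\right) - 63 = 90 \left(-126\right) - 63 = -11340 - 63 = -11403$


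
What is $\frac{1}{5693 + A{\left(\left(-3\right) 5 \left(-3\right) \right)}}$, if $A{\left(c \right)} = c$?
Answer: $\frac{1}{5738} \approx 0.00017428$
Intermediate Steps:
$\frac{1}{5693 + A{\left(\left(-3\right) 5 \left(-3\right) \right)}} = \frac{1}{5693 + \left(-3\right) 5 \left(-3\right)} = \frac{1}{5693 - -45} = \frac{1}{5693 + 45} = \frac{1}{5738}$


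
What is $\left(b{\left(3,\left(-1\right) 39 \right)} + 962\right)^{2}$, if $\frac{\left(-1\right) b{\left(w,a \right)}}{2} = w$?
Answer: $913936$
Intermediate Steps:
$b{\left(w,a \right)} = - 2 w$
$\left(b{\left(3,\left(-1\right) 39 \right)} + 962\right)^{2} = \left(\left(-2\right) 3 + 962\right)^{2} = \left(-6 + 962\right)^{2} = 956^{2} = 913936$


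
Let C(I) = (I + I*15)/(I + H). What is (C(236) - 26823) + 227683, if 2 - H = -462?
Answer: 35151444/175 ≈ 2.0087e+5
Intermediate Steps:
H = 464 (H = 2 - 1*(-462) = 2 + 462 = 464)
C(I) = 16*I/(464 + I) (C(I) = (I + I*15)/(I + 464) = (I + 15*I)/(464 + I) = (16*I)/(464 + I) = 16*I/(464 + I))
(C(236) - 26823) + 227683 = (16*236/(464 + 236) - 26823) + 227683 = (16*236/700 - 26823) + 227683 = (16*236*(1/700) - 26823) + 227683 = (944/175 - 26823) + 227683 = -4693081/175 + 227683 = 35151444/175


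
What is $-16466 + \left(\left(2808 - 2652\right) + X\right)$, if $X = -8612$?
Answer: $-24922$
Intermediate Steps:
$-16466 + \left(\left(2808 - 2652\right) + X\right) = -16466 + \left(\left(2808 - 2652\right) - 8612\right) = -16466 + \left(156 - 8612\right) = -16466 - 8456 = -24922$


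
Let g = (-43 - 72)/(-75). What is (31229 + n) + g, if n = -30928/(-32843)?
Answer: 15386030014/492645 ≈ 31231.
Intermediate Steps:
n = 30928/32843 (n = -30928*(-1/32843) = 30928/32843 ≈ 0.94169)
g = 23/15 (g = -115*(-1/75) = 23/15 ≈ 1.5333)
(31229 + n) + g = (31229 + 30928/32843) + 23/15 = 1025684975/32843 + 23/15 = 15386030014/492645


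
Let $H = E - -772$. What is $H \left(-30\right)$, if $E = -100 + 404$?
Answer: $-32280$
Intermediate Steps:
$E = 304$
$H = 1076$ ($H = 304 - -772 = 304 + 772 = 1076$)
$H \left(-30\right) = 1076 \left(-30\right) = -32280$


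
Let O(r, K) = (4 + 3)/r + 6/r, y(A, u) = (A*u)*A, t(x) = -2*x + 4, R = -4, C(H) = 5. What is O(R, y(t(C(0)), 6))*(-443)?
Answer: 5759/4 ≈ 1439.8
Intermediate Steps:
t(x) = 4 - 2*x
y(A, u) = u*A²
O(r, K) = 13/r (O(r, K) = 7/r + 6/r = 13/r)
O(R, y(t(C(0)), 6))*(-443) = (13/(-4))*(-443) = (13*(-¼))*(-443) = -13/4*(-443) = 5759/4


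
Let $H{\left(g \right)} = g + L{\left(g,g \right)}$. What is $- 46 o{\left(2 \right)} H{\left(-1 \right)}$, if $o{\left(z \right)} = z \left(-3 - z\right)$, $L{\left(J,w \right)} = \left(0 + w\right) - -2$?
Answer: $0$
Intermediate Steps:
$L{\left(J,w \right)} = 2 + w$ ($L{\left(J,w \right)} = w + 2 = 2 + w$)
$H{\left(g \right)} = 2 + 2 g$ ($H{\left(g \right)} = g + \left(2 + g\right) = 2 + 2 g$)
$- 46 o{\left(2 \right)} H{\left(-1 \right)} = - 46 \left(\left(-1\right) 2 \left(3 + 2\right)\right) \left(2 + 2 \left(-1\right)\right) = - 46 \left(\left(-1\right) 2 \cdot 5\right) \left(2 - 2\right) = \left(-46\right) \left(-10\right) 0 = 460 \cdot 0 = 0$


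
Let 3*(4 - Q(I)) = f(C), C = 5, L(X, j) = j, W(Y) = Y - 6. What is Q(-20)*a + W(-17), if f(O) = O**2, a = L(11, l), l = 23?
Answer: -368/3 ≈ -122.67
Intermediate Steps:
W(Y) = -6 + Y
a = 23
Q(I) = -13/3 (Q(I) = 4 - 1/3*5**2 = 4 - 1/3*25 = 4 - 25/3 = -13/3)
Q(-20)*a + W(-17) = -13/3*23 + (-6 - 17) = -299/3 - 23 = -368/3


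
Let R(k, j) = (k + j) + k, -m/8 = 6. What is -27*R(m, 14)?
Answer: 2214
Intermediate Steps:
m = -48 (m = -8*6 = -48)
R(k, j) = j + 2*k (R(k, j) = (j + k) + k = j + 2*k)
-27*R(m, 14) = -27*(14 + 2*(-48)) = -27*(14 - 96) = -27*(-82) = 2214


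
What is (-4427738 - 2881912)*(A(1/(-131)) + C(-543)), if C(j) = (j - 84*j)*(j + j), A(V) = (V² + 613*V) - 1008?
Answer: 6139823781460002600/17161 ≈ 3.5778e+14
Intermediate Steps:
A(V) = -1008 + V² + 613*V
C(j) = -166*j² (C(j) = (-83*j)*(2*j) = -166*j²)
(-4427738 - 2881912)*(A(1/(-131)) + C(-543)) = (-4427738 - 2881912)*((-1008 + (1/(-131))² + 613/(-131)) - 166*(-543)²) = -7309650*((-1008 + (-1/131)² + 613*(-1/131)) - 166*294849) = -7309650*((-1008 + 1/17161 - 613/131) - 48944934) = -7309650*(-17378590/17161 - 48944934) = -7309650*(-839961390964/17161) = 6139823781460002600/17161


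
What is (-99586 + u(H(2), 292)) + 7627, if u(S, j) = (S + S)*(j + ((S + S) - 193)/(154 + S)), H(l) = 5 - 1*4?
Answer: -14163507/155 ≈ -91378.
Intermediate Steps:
H(l) = 1 (H(l) = 5 - 4 = 1)
u(S, j) = 2*S*(j + (-193 + 2*S)/(154 + S)) (u(S, j) = (2*S)*(j + (2*S - 193)/(154 + S)) = (2*S)*(j + (-193 + 2*S)/(154 + S)) = 2*S*(j + (-193 + 2*S)/(154 + S)))
(-99586 + u(H(2), 292)) + 7627 = (-99586 + 2*1*(-193 + 2*1 + 154*292 + 1*292)/(154 + 1)) + 7627 = (-99586 + 2*1*(-193 + 2 + 44968 + 292)/155) + 7627 = (-99586 + 2*1*(1/155)*45069) + 7627 = (-99586 + 90138/155) + 7627 = -15345692/155 + 7627 = -14163507/155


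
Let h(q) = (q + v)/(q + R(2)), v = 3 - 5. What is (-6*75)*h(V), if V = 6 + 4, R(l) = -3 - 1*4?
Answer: -1200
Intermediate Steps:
R(l) = -7 (R(l) = -3 - 4 = -7)
v = -2
V = 10
h(q) = (-2 + q)/(-7 + q) (h(q) = (q - 2)/(q - 7) = (-2 + q)/(-7 + q))
(-6*75)*h(V) = (-6*75)*((-2 + 10)/(-7 + 10)) = -450*8/3 = -1200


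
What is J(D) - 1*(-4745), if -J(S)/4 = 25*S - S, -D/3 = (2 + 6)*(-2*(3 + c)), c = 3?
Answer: -22903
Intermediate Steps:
D = 288 (D = -3*(2 + 6)*(-2*(3 + 3)) = -24*(-2*6) = -24*(-12) = -3*(-96) = 288)
J(S) = -96*S (J(S) = -4*(25*S - S) = -96*S)
J(D) - 1*(-4745) = -96*288 - 1*(-4745) = -27648 + 4745 = -22903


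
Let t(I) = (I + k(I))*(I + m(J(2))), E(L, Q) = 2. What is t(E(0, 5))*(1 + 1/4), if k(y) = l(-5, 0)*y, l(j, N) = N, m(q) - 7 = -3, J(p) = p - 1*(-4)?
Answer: 15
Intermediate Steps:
J(p) = 4 + p (J(p) = p + 4 = 4 + p)
m(q) = 4 (m(q) = 7 - 3 = 4)
k(y) = 0 (k(y) = 0*y = 0)
t(I) = I*(4 + I) (t(I) = (I + 0)*(I + 4) = I*(4 + I))
t(E(0, 5))*(1 + 1/4) = (2*(4 + 2))*(1 + 1/4) = (2*6)*(1 + 1/4) = 12*(5/4) = 15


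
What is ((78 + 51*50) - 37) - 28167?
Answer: -25576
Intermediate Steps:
((78 + 51*50) - 37) - 28167 = ((78 + 2550) - 37) - 28167 = (2628 - 37) - 28167 = 2591 - 28167 = -25576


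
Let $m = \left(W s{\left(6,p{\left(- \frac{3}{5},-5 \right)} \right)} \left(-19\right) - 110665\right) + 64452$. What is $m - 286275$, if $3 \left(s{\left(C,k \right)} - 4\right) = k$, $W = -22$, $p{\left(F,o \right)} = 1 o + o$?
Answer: $- \frac{996628}{3} \approx -3.3221 \cdot 10^{5}$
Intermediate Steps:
$p{\left(F,o \right)} = 2 o$ ($p{\left(F,o \right)} = o + o = 2 o$)
$s{\left(C,k \right)} = 4 + \frac{k}{3}$
$m = - \frac{137803}{3}$ ($m = \left(- 22 \left(4 + \frac{2 \left(-5\right)}{3}\right) \left(-19\right) - 110665\right) + 64452 = \left(- 22 \left(4 + \frac{1}{3} \left(-10\right)\right) \left(-19\right) - 110665\right) + 64452 = \left(- 22 \left(4 - \frac{10}{3}\right) \left(-19\right) - 110665\right) + 64452 = \left(\left(-22\right) \frac{2}{3} \left(-19\right) - 110665\right) + 64452 = \left(\left(- \frac{44}{3}\right) \left(-19\right) - 110665\right) + 64452 = \left(\frac{836}{3} - 110665\right) + 64452 = - \frac{331159}{3} + 64452 = - \frac{137803}{3} \approx -45934.0$)
$m - 286275 = - \frac{137803}{3} - 286275 = - \frac{996628}{3}$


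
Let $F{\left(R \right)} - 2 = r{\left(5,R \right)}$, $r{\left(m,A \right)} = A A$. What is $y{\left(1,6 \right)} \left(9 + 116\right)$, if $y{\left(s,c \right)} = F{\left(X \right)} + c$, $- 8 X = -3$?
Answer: $\frac{65125}{64} \approx 1017.6$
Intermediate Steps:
$r{\left(m,A \right)} = A^{2}$
$X = \frac{3}{8}$ ($X = \left(- \frac{1}{8}\right) \left(-3\right) = \frac{3}{8} \approx 0.375$)
$F{\left(R \right)} = 2 + R^{2}$
$y{\left(s,c \right)} = \frac{137}{64} + c$ ($y{\left(s,c \right)} = \left(2 + \left(\frac{3}{8}\right)^{2}\right) + c = \left(2 + \frac{9}{64}\right) + c = \frac{137}{64} + c$)
$y{\left(1,6 \right)} \left(9 + 116\right) = \left(\frac{137}{64} + 6\right) \left(9 + 116\right) = \frac{521}{64} \cdot 125 = \frac{65125}{64}$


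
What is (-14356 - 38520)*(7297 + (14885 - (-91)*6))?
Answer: -1201765728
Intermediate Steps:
(-14356 - 38520)*(7297 + (14885 - (-91)*6)) = -52876*(7297 + (14885 - 1*(-546))) = -52876*(7297 + (14885 + 546)) = -52876*(7297 + 15431) = -52876*22728 = -1201765728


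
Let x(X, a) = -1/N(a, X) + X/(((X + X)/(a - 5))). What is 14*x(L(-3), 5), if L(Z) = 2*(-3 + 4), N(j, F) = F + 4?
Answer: -7/3 ≈ -2.3333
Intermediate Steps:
N(j, F) = 4 + F
L(Z) = 2 (L(Z) = 2*1 = 2)
x(X, a) = -5/2 + a/2 - 1/(4 + X) (x(X, a) = -1/(4 + X) + X/(((X + X)/(a - 5))) = -1/(4 + X) + X/(((2*X)/(-5 + a))) = -1/(4 + X) + X/((2*X/(-5 + a))) = -1/(4 + X) + X*((-5 + a)/(2*X)) = -1/(4 + X) + (-5/2 + a/2) = -5/2 + a/2 - 1/(4 + X))
14*x(L(-3), 5) = 14*((-2 + (-5 + 5)*(4 + 2))/(2*(4 + 2))) = 14*((½)*(-2 + 0*6)/6) = 14*((½)*(⅙)*(-2 + 0)) = 14*((½)*(⅙)*(-2)) = 14*(-⅙) = -7/3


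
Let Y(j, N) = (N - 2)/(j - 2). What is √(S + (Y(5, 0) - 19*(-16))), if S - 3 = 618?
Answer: √8319/3 ≈ 30.403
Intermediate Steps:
Y(j, N) = (-2 + N)/(-2 + j)
S = 621 (S = 3 + 618 = 621)
√(S + (Y(5, 0) - 19*(-16))) = √(621 + ((-2 + 0)/(-2 + 5) - 19*(-16))) = √(621 + (-2/3 + 304)) = √(621 + ((⅓)*(-2) + 304)) = √(621 + (-⅔ + 304)) = √(621 + 910/3) = √(2773/3) = √8319/3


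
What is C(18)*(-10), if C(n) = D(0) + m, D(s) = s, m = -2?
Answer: 20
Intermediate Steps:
C(n) = -2 (C(n) = 0 - 2 = -2)
C(18)*(-10) = -2*(-10) = 20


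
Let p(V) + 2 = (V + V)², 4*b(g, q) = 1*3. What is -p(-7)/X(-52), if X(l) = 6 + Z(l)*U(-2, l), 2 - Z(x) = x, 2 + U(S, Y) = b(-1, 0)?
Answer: 388/123 ≈ 3.1545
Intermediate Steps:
b(g, q) = ¾ (b(g, q) = (1*3)/4 = (¼)*3 = ¾)
U(S, Y) = -5/4 (U(S, Y) = -2 + ¾ = -5/4)
p(V) = -2 + 4*V² (p(V) = -2 + (V + V)² = -2 + (2*V)² = -2 + 4*V²)
Z(x) = 2 - x
X(l) = 7/2 + 5*l/4 (X(l) = 6 + (2 - l)*(-5/4) = 6 + (-5/2 + 5*l/4) = 7/2 + 5*l/4)
-p(-7)/X(-52) = -(-2 + 4*(-7)²)/(7/2 + (5/4)*(-52)) = -(-2 + 4*49)/(7/2 - 65) = -(-2 + 196)/(-123/2) = -194*(-2)/123 = -1*(-388/123) = 388/123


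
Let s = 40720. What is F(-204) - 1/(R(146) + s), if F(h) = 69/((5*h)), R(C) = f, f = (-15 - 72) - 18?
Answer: -186897/2761820 ≈ -0.067672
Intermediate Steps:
f = -105 (f = -87 - 18 = -105)
R(C) = -105
F(h) = 69/(5*h) (F(h) = 69*(1/(5*h)) = 69/(5*h))
F(-204) - 1/(R(146) + s) = (69/5)/(-204) - 1/(-105 + 40720) = (69/5)*(-1/204) - 1/40615 = -23/340 - 1*1/40615 = -23/340 - 1/40615 = -186897/2761820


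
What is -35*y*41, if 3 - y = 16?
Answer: 18655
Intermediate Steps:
y = -13 (y = 3 - 1*16 = 3 - 16 = -13)
-35*y*41 = -35*(-13)*41 = 455*41 = 18655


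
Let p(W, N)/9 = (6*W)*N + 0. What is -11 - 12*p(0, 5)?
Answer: -11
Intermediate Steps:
p(W, N) = 54*N*W (p(W, N) = 9*((6*W)*N + 0) = 9*(6*N*W + 0) = 9*(6*N*W) = 54*N*W)
-11 - 12*p(0, 5) = -11 - 648*5*0 = -11 - 12*0 = -11 + 0 = -11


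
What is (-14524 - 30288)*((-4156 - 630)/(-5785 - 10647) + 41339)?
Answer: -3805027441251/2054 ≈ -1.8525e+9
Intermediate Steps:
(-14524 - 30288)*((-4156 - 630)/(-5785 - 10647) + 41339) = -44812*(-4786/(-16432) + 41339) = -44812*(-4786*(-1/16432) + 41339) = -44812*(2393/8216 + 41339) = -44812*339643617/8216 = -3805027441251/2054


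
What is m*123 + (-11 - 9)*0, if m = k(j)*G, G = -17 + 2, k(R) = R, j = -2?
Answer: 3690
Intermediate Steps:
G = -15
m = 30 (m = -2*(-15) = 30)
m*123 + (-11 - 9)*0 = 30*123 + (-11 - 9)*0 = 3690 - 20*0 = 3690 + 0 = 3690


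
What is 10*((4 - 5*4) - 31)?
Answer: -470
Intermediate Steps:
10*((4 - 5*4) - 31) = 10*((4 - 20) - 31) = 10*(-16 - 31) = 10*(-47) = -470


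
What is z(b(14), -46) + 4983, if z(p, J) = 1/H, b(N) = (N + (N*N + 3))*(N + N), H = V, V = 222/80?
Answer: 553153/111 ≈ 4983.4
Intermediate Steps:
V = 111/40 (V = 222*(1/80) = 111/40 ≈ 2.7750)
H = 111/40 ≈ 2.7750
b(N) = 2*N*(3 + N + N**2) (b(N) = (N + (N**2 + 3))*(2*N) = (N + (3 + N**2))*(2*N) = (3 + N + N**2)*(2*N) = 2*N*(3 + N + N**2))
z(p, J) = 40/111 (z(p, J) = 1/(111/40) = 40/111)
z(b(14), -46) + 4983 = 40/111 + 4983 = 553153/111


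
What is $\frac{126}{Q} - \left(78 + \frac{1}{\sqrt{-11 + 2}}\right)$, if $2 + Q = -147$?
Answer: $- \frac{11748}{149} + \frac{i}{3} \approx -78.846 + 0.33333 i$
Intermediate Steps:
$Q = -149$ ($Q = -2 - 147 = -149$)
$\frac{126}{Q} - \left(78 + \frac{1}{\sqrt{-11 + 2}}\right) = \frac{126}{-149} - \left(78 + \frac{1}{\sqrt{-11 + 2}}\right) = 126 \left(- \frac{1}{149}\right) - \left(78 + \frac{1}{\sqrt{-9}}\right) = - \frac{126}{149} - \left(78 + \frac{1}{3 i}\right) = - \frac{126}{149} - \left(78 - \frac{i}{3}\right) = - \frac{11748}{149} + \frac{i}{3}$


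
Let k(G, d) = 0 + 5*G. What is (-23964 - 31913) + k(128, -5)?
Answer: -55237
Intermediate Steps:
k(G, d) = 5*G
(-23964 - 31913) + k(128, -5) = (-23964 - 31913) + 5*128 = -55877 + 640 = -55237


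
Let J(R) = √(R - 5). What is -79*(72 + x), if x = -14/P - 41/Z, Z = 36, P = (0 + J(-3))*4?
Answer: -201529/36 - 553*I*√2/8 ≈ -5598.0 - 97.758*I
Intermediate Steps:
J(R) = √(-5 + R)
P = 8*I*√2 (P = (0 + √(-5 - 3))*4 = (0 + √(-8))*4 = (0 + 2*I*√2)*4 = (2*I*√2)*4 = 8*I*√2 ≈ 11.314*I)
x = -41/36 + 7*I*√2/8 (x = -14*(-I*√2/16) - 41/36 = -(-7)*I*√2/8 - 41*1/36 = 7*I*√2/8 - 41/36 = -41/36 + 7*I*√2/8 ≈ -1.1389 + 1.2374*I)
-79*(72 + x) = -79*(72 + (-41/36 + 7*I*√2/8)) = -79*(2551/36 + 7*I*√2/8) = -201529/36 - 553*I*√2/8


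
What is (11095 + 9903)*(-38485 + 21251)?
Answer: -361879532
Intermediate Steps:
(11095 + 9903)*(-38485 + 21251) = 20998*(-17234) = -361879532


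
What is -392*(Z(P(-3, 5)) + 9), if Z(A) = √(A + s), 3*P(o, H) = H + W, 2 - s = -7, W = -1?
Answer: -3528 - 392*√93/3 ≈ -4788.1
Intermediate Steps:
s = 9 (s = 2 - 1*(-7) = 2 + 7 = 9)
P(o, H) = -⅓ + H/3 (P(o, H) = (H - 1)/3 = (-1 + H)/3 = -⅓ + H/3)
Z(A) = √(9 + A) (Z(A) = √(A + 9) = √(9 + A))
-392*(Z(P(-3, 5)) + 9) = -392*(√(9 + (-⅓ + (⅓)*5)) + 9) = -392*(√(9 + (-⅓ + 5/3)) + 9) = -392*(√(9 + 4/3) + 9) = -392*(√(31/3) + 9) = -392*(√93/3 + 9) = -392*(9 + √93/3) = -3528 - 392*√93/3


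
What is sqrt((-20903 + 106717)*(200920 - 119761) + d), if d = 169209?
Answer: sqrt(6964747635) ≈ 83455.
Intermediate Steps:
sqrt((-20903 + 106717)*(200920 - 119761) + d) = sqrt((-20903 + 106717)*(200920 - 119761) + 169209) = sqrt(85814*81159 + 169209) = sqrt(6964578426 + 169209) = sqrt(6964747635)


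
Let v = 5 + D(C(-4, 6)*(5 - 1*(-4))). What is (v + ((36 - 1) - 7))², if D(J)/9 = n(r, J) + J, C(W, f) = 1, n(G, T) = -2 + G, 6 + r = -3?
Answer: 225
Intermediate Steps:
r = -9 (r = -6 - 3 = -9)
D(J) = -99 + 9*J (D(J) = 9*((-2 - 9) + J) = 9*(-11 + J) = -99 + 9*J)
v = -13 (v = 5 + (-99 + 9*(1*(5 - 1*(-4)))) = 5 + (-99 + 9*(1*(5 + 4))) = 5 + (-99 + 9*(1*9)) = 5 + (-99 + 9*9) = 5 + (-99 + 81) = 5 - 18 = -13)
(v + ((36 - 1) - 7))² = (-13 + ((36 - 1) - 7))² = (-13 + (35 - 7))² = (-13 + 28)² = 15² = 225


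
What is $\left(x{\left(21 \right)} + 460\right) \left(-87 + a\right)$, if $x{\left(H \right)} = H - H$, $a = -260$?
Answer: $-159620$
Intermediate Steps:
$x{\left(H \right)} = 0$
$\left(x{\left(21 \right)} + 460\right) \left(-87 + a\right) = \left(0 + 460\right) \left(-87 - 260\right) = 460 \left(-347\right) = -159620$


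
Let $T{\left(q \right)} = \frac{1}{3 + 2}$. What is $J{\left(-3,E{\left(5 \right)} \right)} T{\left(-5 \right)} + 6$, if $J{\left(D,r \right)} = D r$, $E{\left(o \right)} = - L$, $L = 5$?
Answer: $9$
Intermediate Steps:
$T{\left(q \right)} = \frac{1}{5}$
$E{\left(o \right)} = -5$ ($E{\left(o \right)} = \left(-1\right) 5 = -5$)
$J{\left(-3,E{\left(5 \right)} \right)} T{\left(-5 \right)} + 6 = \left(-3\right) \left(-5\right) \frac{1}{5} + 6 = 15 \cdot \frac{1}{5} + 6 = 3 + 6 = 9$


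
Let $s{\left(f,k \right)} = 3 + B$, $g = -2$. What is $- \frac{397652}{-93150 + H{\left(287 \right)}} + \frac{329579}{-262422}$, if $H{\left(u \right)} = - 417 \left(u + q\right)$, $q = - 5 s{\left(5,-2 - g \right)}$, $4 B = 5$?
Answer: $\frac{49505528089}{71367499854} \approx 0.69367$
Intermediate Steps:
$B = \frac{5}{4}$ ($B = \frac{1}{4} \cdot 5 = \frac{5}{4} \approx 1.25$)
$s{\left(f,k \right)} = \frac{17}{4}$ ($s{\left(f,k \right)} = 3 + \frac{5}{4} = \frac{17}{4}$)
$q = - \frac{85}{4}$ ($q = \left(-5\right) \frac{17}{4} = - \frac{85}{4} \approx -21.25$)
$H{\left(u \right)} = \frac{35445}{4} - 417 u$ ($H{\left(u \right)} = - 417 \left(u - \frac{85}{4}\right) = - 417 \left(- \frac{85}{4} + u\right) = \frac{35445}{4} - 417 u$)
$- \frac{397652}{-93150 + H{\left(287 \right)}} + \frac{329579}{-262422} = - \frac{397652}{-93150 + \left(\frac{35445}{4} - 119679\right)} + \frac{329579}{-262422} = - \frac{397652}{-93150 + \left(\frac{35445}{4} - 119679\right)} + 329579 \left(- \frac{1}{262422}\right) = - \frac{397652}{-93150 - \frac{443271}{4}} - \frac{329579}{262422} = - \frac{397652}{- \frac{815871}{4}} - \frac{329579}{262422} = \left(-397652\right) \left(- \frac{4}{815871}\right) - \frac{329579}{262422} = \frac{1590608}{815871} - \frac{329579}{262422} = \frac{49505528089}{71367499854}$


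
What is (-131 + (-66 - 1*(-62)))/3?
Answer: -45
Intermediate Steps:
(-131 + (-66 - 1*(-62)))/3 = (-131 + (-66 + 62))*(⅓) = (-131 - 4)*(⅓) = -135*⅓ = -45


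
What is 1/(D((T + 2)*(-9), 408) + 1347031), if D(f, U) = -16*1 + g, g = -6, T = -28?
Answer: 1/1347009 ≈ 7.4239e-7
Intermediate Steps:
D(f, U) = -22 (D(f, U) = -16*1 - 6 = -16 - 6 = -22)
1/(D((T + 2)*(-9), 408) + 1347031) = 1/(-22 + 1347031) = 1/1347009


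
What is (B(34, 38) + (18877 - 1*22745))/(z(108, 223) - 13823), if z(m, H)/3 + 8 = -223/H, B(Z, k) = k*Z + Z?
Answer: 1271/6925 ≈ 0.18354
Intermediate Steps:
B(Z, k) = Z + Z*k (B(Z, k) = Z*k + Z = Z + Z*k)
z(m, H) = -24 - 669/H (z(m, H) = -24 + 3*(-223/H) = -24 - 669/H)
(B(34, 38) + (18877 - 1*22745))/(z(108, 223) - 13823) = (34*(1 + 38) + (18877 - 1*22745))/((-24 - 669/223) - 13823) = (34*39 + (18877 - 22745))/((-24 - 669*1/223) - 13823) = (1326 - 3868)/((-24 - 3) - 13823) = -2542/(-27 - 13823) = -2542/(-13850) = -2542*(-1/13850) = 1271/6925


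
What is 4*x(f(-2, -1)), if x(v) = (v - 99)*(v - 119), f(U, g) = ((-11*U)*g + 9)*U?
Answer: 27156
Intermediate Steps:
f(U, g) = U*(9 - 11*U*g) (f(U, g) = (-11*U*g + 9)*U = (9 - 11*U*g)*U = U*(9 - 11*U*g))
x(v) = (-119 + v)*(-99 + v) (x(v) = (-99 + v)*(-119 + v) = (-119 + v)*(-99 + v))
4*x(f(-2, -1)) = 4*(11781 + (-2*(9 - 11*(-2)*(-1)))² - (-436)*(9 - 11*(-2)*(-1))) = 4*(11781 + (-2*(9 - 22))² - (-436)*(9 - 22)) = 4*(11781 + (-2*(-13))² - (-436)*(-13)) = 4*(11781 + 26² - 218*26) = 4*(11781 + 676 - 5668) = 4*6789 = 27156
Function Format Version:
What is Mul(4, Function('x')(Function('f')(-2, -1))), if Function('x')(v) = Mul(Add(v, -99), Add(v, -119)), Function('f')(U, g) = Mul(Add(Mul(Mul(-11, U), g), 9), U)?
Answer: 27156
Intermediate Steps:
Function('f')(U, g) = Mul(U, Add(9, Mul(-11, U, g))) (Function('f')(U, g) = Mul(Add(Mul(-11, U, g), 9), U) = Mul(Add(9, Mul(-11, U, g)), U) = Mul(U, Add(9, Mul(-11, U, g))))
Function('x')(v) = Mul(Add(-119, v), Add(-99, v)) (Function('x')(v) = Mul(Add(-99, v), Add(-119, v)) = Mul(Add(-119, v), Add(-99, v)))
Mul(4, Function('x')(Function('f')(-2, -1))) = Mul(4, Add(11781, Pow(Mul(-2, Add(9, Mul(-11, -2, -1))), 2), Mul(-218, Mul(-2, Add(9, Mul(-11, -2, -1)))))) = Mul(4, Add(11781, Pow(Mul(-2, Add(9, -22)), 2), Mul(-218, Mul(-2, Add(9, -22))))) = Mul(4, Add(11781, Pow(Mul(-2, -13), 2), Mul(-218, Mul(-2, -13)))) = Mul(4, Add(11781, Pow(26, 2), Mul(-218, 26))) = Mul(4, Add(11781, 676, -5668)) = Mul(4, 6789) = 27156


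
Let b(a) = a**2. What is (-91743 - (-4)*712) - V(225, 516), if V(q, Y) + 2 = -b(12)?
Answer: -88749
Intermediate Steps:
V(q, Y) = -146 (V(q, Y) = -2 - 1*12**2 = -2 - 1*144 = -2 - 144 = -146)
(-91743 - (-4)*712) - V(225, 516) = (-91743 - (-4)*712) - 1*(-146) = (-91743 - 1*(-2848)) + 146 = (-91743 + 2848) + 146 = -88895 + 146 = -88749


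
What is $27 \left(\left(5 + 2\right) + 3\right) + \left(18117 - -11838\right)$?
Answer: $30225$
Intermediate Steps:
$27 \left(\left(5 + 2\right) + 3\right) + \left(18117 - -11838\right) = 27 \left(7 + 3\right) + \left(18117 + 11838\right) = 27 \cdot 10 + 29955 = 270 + 29955 = 30225$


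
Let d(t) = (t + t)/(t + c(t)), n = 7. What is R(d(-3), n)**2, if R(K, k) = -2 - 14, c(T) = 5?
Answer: 256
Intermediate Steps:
d(t) = 2*t/(5 + t) (d(t) = (t + t)/(t + 5) = (2*t)/(5 + t) = 2*t/(5 + t))
R(K, k) = -16
R(d(-3), n)**2 = (-16)**2 = 256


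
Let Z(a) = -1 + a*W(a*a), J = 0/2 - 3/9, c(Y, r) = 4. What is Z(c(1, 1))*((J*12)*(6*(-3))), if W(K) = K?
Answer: 4536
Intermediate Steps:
J = -⅓ (J = 0*(½) - 3*⅑ = 0 - ⅓ = -⅓ ≈ -0.33333)
Z(a) = -1 + a³ (Z(a) = -1 + a*(a*a) = -1 + a*a² = -1 + a³)
Z(c(1, 1))*((J*12)*(6*(-3))) = (-1 + 4³)*((-⅓*12)*(6*(-3))) = (-1 + 64)*(-4*(-18)) = 63*72 = 4536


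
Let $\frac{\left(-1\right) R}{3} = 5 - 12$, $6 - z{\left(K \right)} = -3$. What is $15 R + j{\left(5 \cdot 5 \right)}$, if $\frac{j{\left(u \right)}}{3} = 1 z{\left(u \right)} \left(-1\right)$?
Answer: $288$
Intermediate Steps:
$z{\left(K \right)} = 9$ ($z{\left(K \right)} = 6 - -3 = 6 + 3 = 9$)
$R = 21$ ($R = - 3 \left(5 - 12\right) = \left(-3\right) \left(-7\right) = 21$)
$j{\left(u \right)} = -27$ ($j{\left(u \right)} = 3 \cdot 1 \cdot 9 \left(-1\right) = 3 \cdot 9 \left(-1\right) = 3 \left(-9\right) = -27$)
$15 R + j{\left(5 \cdot 5 \right)} = 15 \cdot 21 - 27 = 315 - 27 = 288$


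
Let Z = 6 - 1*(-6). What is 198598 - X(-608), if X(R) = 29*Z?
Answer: 198250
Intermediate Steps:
Z = 12 (Z = 6 + 6 = 12)
X(R) = 348 (X(R) = 29*12 = 348)
198598 - X(-608) = 198598 - 1*348 = 198598 - 348 = 198250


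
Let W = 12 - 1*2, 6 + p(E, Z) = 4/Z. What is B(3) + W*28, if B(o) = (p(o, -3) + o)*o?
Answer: 267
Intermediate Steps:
p(E, Z) = -6 + 4/Z
B(o) = o*(-22/3 + o) (B(o) = ((-6 + 4/(-3)) + o)*o = ((-6 + 4*(-⅓)) + o)*o = ((-6 - 4/3) + o)*o = (-22/3 + o)*o = o*(-22/3 + o))
W = 10 (W = 12 - 2 = 10)
B(3) + W*28 = (⅓)*3*(-22 + 3*3) + 10*28 = (⅓)*3*(-22 + 9) + 280 = (⅓)*3*(-13) + 280 = -13 + 280 = 267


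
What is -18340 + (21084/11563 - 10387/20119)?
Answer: -137620648415/7504387 ≈ -18339.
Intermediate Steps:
-18340 + (21084/11563 - 10387/20119) = -18340 + 9809165/7504387 = -137620648415/7504387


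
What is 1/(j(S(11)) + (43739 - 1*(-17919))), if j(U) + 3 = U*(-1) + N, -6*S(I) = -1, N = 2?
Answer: 6/369941 ≈ 1.6219e-5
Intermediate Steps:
S(I) = 1/6 (S(I) = -1/6*(-1) = 1/6)
j(U) = -1 - U (j(U) = -3 + (U*(-1) + 2) = -3 + (-U + 2) = -3 + (2 - U) = -1 - U)
1/(j(S(11)) + (43739 - 1*(-17919))) = 1/((-1 - 1*1/6) + (43739 - 1*(-17919))) = 1/((-1 - 1/6) + (43739 + 17919)) = 1/(-7/6 + 61658) = 1/(369941/6) = 6/369941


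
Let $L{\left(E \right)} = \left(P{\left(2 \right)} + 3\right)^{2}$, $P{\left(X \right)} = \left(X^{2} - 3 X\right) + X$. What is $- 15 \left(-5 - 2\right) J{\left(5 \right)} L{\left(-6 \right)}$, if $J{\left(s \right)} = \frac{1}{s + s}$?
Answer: $\frac{189}{2} \approx 94.5$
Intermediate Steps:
$J{\left(s \right)} = \frac{1}{2 s}$
$P{\left(X \right)} = X^{2} - 2 X$
$L{\left(E \right)} = 9$ ($L{\left(E \right)} = \left(2 \left(-2 + 2\right) + 3\right)^{2} = \left(2 \cdot 0 + 3\right)^{2} = \left(0 + 3\right)^{2} = 3^{2} = 9$)
$- 15 \left(-5 - 2\right) J{\left(5 \right)} L{\left(-6 \right)} = - 15 \left(-5 - 2\right) \frac{1}{2 \cdot 5} \cdot 9 = - 15 \left(- 7 \cdot \frac{1}{2} \cdot \frac{1}{5}\right) 9 = - 15 \left(\left(-7\right) \frac{1}{10}\right) 9 = \left(-15\right) \left(- \frac{7}{10}\right) 9 = \frac{21}{2} \cdot 9 = \frac{189}{2}$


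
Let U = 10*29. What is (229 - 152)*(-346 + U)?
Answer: -4312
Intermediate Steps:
U = 290
(229 - 152)*(-346 + U) = (229 - 152)*(-346 + 290) = 77*(-56) = -4312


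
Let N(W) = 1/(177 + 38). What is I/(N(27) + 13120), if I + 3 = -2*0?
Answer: -215/940267 ≈ -0.00022866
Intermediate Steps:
N(W) = 1/215
I = -3 (I = -3 - 2*0 = -3 + 0 = -3)
I/(N(27) + 13120) = -3/(1/215 + 13120) = -3/(2820801/215) = (215/2820801)*(-3) = -215/940267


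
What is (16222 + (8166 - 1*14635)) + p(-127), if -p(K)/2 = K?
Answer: 10007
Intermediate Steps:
p(K) = -2*K
(16222 + (8166 - 1*14635)) + p(-127) = (16222 + (8166 - 1*14635)) - 2*(-127) = (16222 + (8166 - 14635)) + 254 = (16222 - 6469) + 254 = 9753 + 254 = 10007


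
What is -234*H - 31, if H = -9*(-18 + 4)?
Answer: -29515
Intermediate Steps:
H = 126 (H = -9*(-14) = 126)
-234*H - 31 = -234*126 - 31 = -29484 - 31 = -29515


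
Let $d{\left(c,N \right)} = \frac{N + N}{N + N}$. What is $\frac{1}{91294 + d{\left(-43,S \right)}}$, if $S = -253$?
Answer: $\frac{1}{91295} \approx 1.0954 \cdot 10^{-5}$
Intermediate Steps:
$d{\left(c,N \right)} = 1$ ($d{\left(c,N \right)} = \frac{2 N}{2 N} = 2 N \frac{1}{2 N} = 1$)
$\frac{1}{91294 + d{\left(-43,S \right)}} = \frac{1}{91294 + 1} = \frac{1}{91295}$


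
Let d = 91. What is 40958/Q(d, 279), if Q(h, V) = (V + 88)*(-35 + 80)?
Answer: 40958/16515 ≈ 2.4800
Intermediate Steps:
Q(h, V) = 3960 + 45*V (Q(h, V) = (88 + V)*45 = 3960 + 45*V)
40958/Q(d, 279) = 40958/(3960 + 45*279) = 40958/(3960 + 12555) = 40958/16515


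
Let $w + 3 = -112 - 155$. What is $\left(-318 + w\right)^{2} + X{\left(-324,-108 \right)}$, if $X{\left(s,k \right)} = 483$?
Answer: $346227$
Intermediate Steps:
$w = -270$ ($w = -3 - 267 = -270$)
$\left(-318 + w\right)^{2} + X{\left(-324,-108 \right)} = \left(-318 - 270\right)^{2} + 483 = \left(-588\right)^{2} + 483 = 345744 + 483 = 346227$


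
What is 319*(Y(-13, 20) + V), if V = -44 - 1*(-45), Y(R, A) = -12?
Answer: -3509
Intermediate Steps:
V = 1 (V = -44 + 45 = 1)
319*(Y(-13, 20) + V) = 319*(-12 + 1) = 319*(-11) = -3509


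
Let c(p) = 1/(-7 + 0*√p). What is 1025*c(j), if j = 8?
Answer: -1025/7 ≈ -146.43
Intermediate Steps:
c(p) = -⅐ (c(p) = 1/(-7 + 0) = 1/(-7) = -⅐)
1025*c(j) = 1025*(-⅐) = -1025/7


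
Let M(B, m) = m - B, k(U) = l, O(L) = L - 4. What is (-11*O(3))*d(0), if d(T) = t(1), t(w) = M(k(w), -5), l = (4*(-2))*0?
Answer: -55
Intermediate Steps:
O(L) = -4 + L
l = 0 (l = -8*0 = 0)
k(U) = 0
t(w) = -5 (t(w) = -5 - 1*0 = -5 + 0 = -5)
d(T) = -5
(-11*O(3))*d(0) = -11*(-4 + 3)*(-5) = -11*(-1)*(-5) = 11*(-5) = -55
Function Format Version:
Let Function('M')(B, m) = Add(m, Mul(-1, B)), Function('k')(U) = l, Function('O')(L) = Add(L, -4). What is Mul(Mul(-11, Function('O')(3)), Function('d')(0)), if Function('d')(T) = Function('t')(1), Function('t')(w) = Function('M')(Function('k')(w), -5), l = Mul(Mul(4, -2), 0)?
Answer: -55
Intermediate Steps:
Function('O')(L) = Add(-4, L)
l = 0 (l = Mul(-8, 0) = 0)
Function('k')(U) = 0
Function('t')(w) = -5 (Function('t')(w) = Add(-5, Mul(-1, 0)) = Add(-5, 0) = -5)
Function('d')(T) = -5
Mul(Mul(-11, Function('O')(3)), Function('d')(0)) = Mul(Mul(-11, Add(-4, 3)), -5) = Mul(Mul(-11, -1), -5) = Mul(11, -5) = -55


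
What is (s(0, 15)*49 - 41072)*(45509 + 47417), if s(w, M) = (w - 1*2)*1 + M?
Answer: -3757462810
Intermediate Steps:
s(w, M) = -2 + M + w (s(w, M) = (w - 2)*1 + M = (-2 + w)*1 + M = (-2 + w) + M = -2 + M + w)
(s(0, 15)*49 - 41072)*(45509 + 47417) = ((-2 + 15 + 0)*49 - 41072)*(45509 + 47417) = (13*49 - 41072)*92926 = (637 - 41072)*92926 = -40435*92926 = -3757462810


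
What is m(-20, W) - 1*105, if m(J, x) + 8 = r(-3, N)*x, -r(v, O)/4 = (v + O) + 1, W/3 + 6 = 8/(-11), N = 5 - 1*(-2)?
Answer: 3197/11 ≈ 290.64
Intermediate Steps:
N = 7 (N = 5 + 2 = 7)
W = -222/11 (W = -18 + 3*(8/(-11)) = -18 + 3*(8*(-1/11)) = -18 + 3*(-8/11) = -18 - 24/11 = -222/11 ≈ -20.182)
r(v, O) = -4 - 4*O - 4*v (r(v, O) = -4*((v + O) + 1) = -4*((O + v) + 1) = -4*(1 + O + v) = -4 - 4*O - 4*v)
m(J, x) = -8 - 20*x (m(J, x) = -8 + (-4 - 4*7 - 4*(-3))*x = -8 + (-4 - 28 + 12)*x = -8 - 20*x)
m(-20, W) - 1*105 = (-8 - 20*(-222/11)) - 1*105 = (-8 + 4440/11) - 105 = 4352/11 - 105 = 3197/11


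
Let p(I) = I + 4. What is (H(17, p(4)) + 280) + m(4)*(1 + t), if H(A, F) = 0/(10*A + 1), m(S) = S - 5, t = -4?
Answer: 283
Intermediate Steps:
p(I) = 4 + I
m(S) = -5 + S
H(A, F) = 0 (H(A, F) = 0/(1 + 10*A) = 0)
(H(17, p(4)) + 280) + m(4)*(1 + t) = (0 + 280) + (-5 + 4)*(1 - 4) = 280 - 1*(-3) = 280 + 3 = 283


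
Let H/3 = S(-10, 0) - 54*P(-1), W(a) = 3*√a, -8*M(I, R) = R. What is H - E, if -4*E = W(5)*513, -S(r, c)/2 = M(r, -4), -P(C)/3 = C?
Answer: -489 + 1539*√5/4 ≈ 371.33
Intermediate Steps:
M(I, R) = -R/8
P(C) = -3*C
S(r, c) = -1 (S(r, c) = -(-1)*(-4)/4 = -2*½ = -1)
E = -1539*√5/4 (E = -3*√5*513/4 = -1539*√5/4 ≈ -860.33)
H = -489 (H = 3*(-1 - (-162)*(-1)) = 3*(-1 - 54*3) = 3*(-1 - 162) = 3*(-163) = -489)
H - E = -489 - (-1539)*√5/4 = -489 + 1539*√5/4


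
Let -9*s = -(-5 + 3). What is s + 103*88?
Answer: 81574/9 ≈ 9063.8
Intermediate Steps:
s = -2/9 (s = -(-1)*(-5 + 3)/9 = -(-1)*(-2)/9 = -1/9*2 = -2/9 ≈ -0.22222)
s + 103*88 = -2/9 + 103*88 = -2/9 + 9064 = 81574/9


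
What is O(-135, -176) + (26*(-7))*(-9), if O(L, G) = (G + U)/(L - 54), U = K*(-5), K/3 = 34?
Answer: 44324/27 ≈ 1641.6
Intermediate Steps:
K = 102 (K = 3*34 = 102)
U = -510 (U = 102*(-5) = -510)
O(L, G) = (-510 + G)/(-54 + L) (O(L, G) = (G - 510)/(L - 54) = (-510 + G)/(-54 + L))
O(-135, -176) + (26*(-7))*(-9) = (-510 - 176)/(-54 - 135) + (26*(-7))*(-9) = -686/(-189) - 182*(-9) = -1/189*(-686) + 1638 = 98/27 + 1638 = 44324/27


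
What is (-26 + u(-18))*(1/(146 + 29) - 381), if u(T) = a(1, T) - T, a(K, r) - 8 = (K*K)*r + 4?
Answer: 133348/25 ≈ 5333.9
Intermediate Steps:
a(K, r) = 12 + r*K**2 (a(K, r) = 8 + ((K*K)*r + 4) = 8 + (K**2*r + 4) = 8 + (r*K**2 + 4) = 8 + (4 + r*K**2) = 12 + r*K**2)
u(T) = 12 (u(T) = (12 + T*1**2) - T = (12 + T*1) - T = (12 + T) - T = 12)
(-26 + u(-18))*(1/(146 + 29) - 381) = (-26 + 12)*(1/(146 + 29) - 381) = -14*(1/175 - 381) = -14*(-66674/175) = 133348/25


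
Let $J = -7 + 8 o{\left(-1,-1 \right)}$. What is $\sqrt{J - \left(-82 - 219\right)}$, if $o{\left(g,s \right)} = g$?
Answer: $\sqrt{286} \approx 16.912$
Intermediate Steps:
$J = -15$ ($J = -7 + 8 \left(-1\right) = -7 - 8 = -15$)
$\sqrt{J - \left(-82 - 219\right)} = \sqrt{-15 - \left(-82 - 219\right)} = \sqrt{-15 - -301} = \sqrt{-15 + 301} = \sqrt{286}$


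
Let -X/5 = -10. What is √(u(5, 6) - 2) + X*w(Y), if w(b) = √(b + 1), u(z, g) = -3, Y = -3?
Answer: I*(√5 + 50*√2) ≈ 72.947*I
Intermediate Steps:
w(b) = √(1 + b)
X = 50 (X = -5*(-10) = 50)
√(u(5, 6) - 2) + X*w(Y) = √(-3 - 2) + 50*√(1 - 3) = √(-5) + 50*√(-2) = I*√5 + 50*(I*√2) = I*√5 + 50*I*√2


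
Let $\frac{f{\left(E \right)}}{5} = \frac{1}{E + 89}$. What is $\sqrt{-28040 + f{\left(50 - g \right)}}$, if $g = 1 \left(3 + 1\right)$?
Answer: $\frac{i \sqrt{2271237}}{9} \approx 167.45 i$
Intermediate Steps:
$g = 4$ ($g = 1 \cdot 4 = 4$)
$f{\left(E \right)} = \frac{5}{89 + E}$ ($f{\left(E \right)} = \frac{5}{E + 89} = \frac{5}{89 + E}$)
$\sqrt{-28040 + f{\left(50 - g \right)}} = \sqrt{-28040 + \frac{5}{89 + \left(50 - 4\right)}} = \sqrt{-28040 + \frac{5}{89 + 46}} = \sqrt{-28040 + \frac{5}{135}} = \sqrt{-28040 + 5 \cdot \frac{1}{135}} = \sqrt{-28040 + \frac{1}{27}} = \sqrt{- \frac{757079}{27}} = \frac{i \sqrt{2271237}}{9}$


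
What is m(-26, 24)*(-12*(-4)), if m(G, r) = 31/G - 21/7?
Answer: -2616/13 ≈ -201.23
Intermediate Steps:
m(G, r) = -3 + 31/G (m(G, r) = 31/G - 21*⅐ = 31/G - 3 = -3 + 31/G)
m(-26, 24)*(-12*(-4)) = (-3 + 31/(-26))*(-12*(-4)) = (-3 + 31*(-1/26))*48 = (-3 - 31/26)*48 = -109/26*48 = -2616/13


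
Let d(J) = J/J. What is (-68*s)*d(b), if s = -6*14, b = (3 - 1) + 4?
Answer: 5712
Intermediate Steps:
b = 6 (b = 2 + 4 = 6)
s = -84
d(J) = 1
(-68*s)*d(b) = -68*(-84)*1 = 5712*1 = 5712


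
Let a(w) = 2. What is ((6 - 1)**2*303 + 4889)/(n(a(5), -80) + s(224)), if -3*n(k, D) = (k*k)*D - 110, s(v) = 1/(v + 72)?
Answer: 11068032/127283 ≈ 86.956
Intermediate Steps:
s(v) = 1/(72 + v)
n(k, D) = 110/3 - D*k**2/3 (n(k, D) = -((k*k)*D - 110)/3 = -(k**2*D - 110)/3 = -(D*k**2 - 110)/3 = -(-110 + D*k**2)/3 = 110/3 - D*k**2/3)
((6 - 1)**2*303 + 4889)/(n(a(5), -80) + s(224)) = ((6 - 1)**2*303 + 4889)/((110/3 - 1/3*(-80)*2**2) + 1/(72 + 224)) = (5**2*303 + 4889)/((110/3 - 1/3*(-80)*4) + 1/296) = (25*303 + 4889)/((110/3 + 320/3) + 1/296) = (7575 + 4889)/(430/3 + 1/296) = 12464/(127283/888) = 12464*(888/127283) = 11068032/127283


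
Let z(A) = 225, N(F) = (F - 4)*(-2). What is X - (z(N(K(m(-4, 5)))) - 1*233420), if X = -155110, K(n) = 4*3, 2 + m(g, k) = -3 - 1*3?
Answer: 78085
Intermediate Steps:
m(g, k) = -8 (m(g, k) = -2 + (-3 - 1*3) = -2 + (-3 - 3) = -2 - 6 = -8)
K(n) = 12
N(F) = 8 - 2*F (N(F) = (-4 + F)*(-2) = 8 - 2*F)
X - (z(N(K(m(-4, 5)))) - 1*233420) = -155110 - (225 - 1*233420) = -155110 - (225 - 233420) = -155110 - 1*(-233195) = -155110 + 233195 = 78085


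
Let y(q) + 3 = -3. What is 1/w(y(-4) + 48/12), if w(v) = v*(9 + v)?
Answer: -1/14 ≈ -0.071429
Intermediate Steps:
y(q) = -6 (y(q) = -3 - 3 = -6)
1/w(y(-4) + 48/12) = 1/((-6 + 48/12)*(9 + (-6 + 48/12))) = 1/((-6 + 48*(1/12))*(9 + (-6 + 48*(1/12)))) = 1/((-6 + 4)*(9 + (-6 + 4))) = 1/(-2*(9 - 2)) = 1/(-2*7) = 1/(-14) = -1/14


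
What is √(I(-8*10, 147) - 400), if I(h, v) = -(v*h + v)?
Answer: √11213 ≈ 105.89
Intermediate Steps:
I(h, v) = -v - h*v (I(h, v) = -(h*v + v) = -(v + h*v) = -v - h*v)
√(I(-8*10, 147) - 400) = √(-1*147*(1 - 8*10) - 400) = √(-1*147*(1 - 80) - 400) = √(-1*147*(-79) - 400) = √(11613 - 400) = √11213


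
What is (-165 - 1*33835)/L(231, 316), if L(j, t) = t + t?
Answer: -4250/79 ≈ -53.797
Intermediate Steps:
L(j, t) = 2*t
(-165 - 1*33835)/L(231, 316) = (-165 - 1*33835)/((2*316)) = (-165 - 33835)/632 = -34000*1/632 = -4250/79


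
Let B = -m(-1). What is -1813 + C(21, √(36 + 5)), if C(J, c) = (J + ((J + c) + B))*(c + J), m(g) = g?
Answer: -869 + 64*√41 ≈ -459.20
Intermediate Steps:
B = 1 (B = -1*(-1) = 1)
C(J, c) = (J + c)*(1 + c + 2*J) (C(J, c) = (J + ((J + c) + 1))*(c + J) = (J + (1 + J + c))*(J + c) = (1 + c + 2*J)*(J + c) = (J + c)*(1 + c + 2*J))
-1813 + C(21, √(36 + 5)) = -1813 + (21 + √(36 + 5) + (√(36 + 5))² + 2*21² + 3*21*√(36 + 5)) = -1813 + (21 + √41 + (√41)² + 2*441 + 3*21*√41) = -1813 + (21 + √41 + 41 + 882 + 63*√41) = -1813 + (944 + 64*√41) = -869 + 64*√41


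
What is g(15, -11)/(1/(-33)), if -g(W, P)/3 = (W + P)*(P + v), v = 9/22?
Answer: -4194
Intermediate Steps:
v = 9/22 (v = 9*(1/22) = 9/22 ≈ 0.40909)
g(W, P) = -3*(9/22 + P)*(P + W) (g(W, P) = -3*(W + P)*(P + 9/22) = -3*(P + W)*(9/22 + P) = -3*(9/22 + P)*(P + W))
g(15, -11)/(1/(-33)) = (-3*(-11)² - 27/22*(-11) - 27/22*15 - 3*(-11)*15)/(1/(-33)) = (-3*121 + 27/2 - 405/22 + 495)/(-1/33) = (-363 + 27/2 - 405/22 + 495)*(-33) = (1398/11)*(-33) = -4194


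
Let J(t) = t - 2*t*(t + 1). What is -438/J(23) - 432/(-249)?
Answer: 192018/89723 ≈ 2.1401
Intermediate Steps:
J(t) = t - 2*t*(1 + t)
-438/J(23) - 432/(-249) = -438*(-1/(23*(1 + 2*23))) - 432/(-249) = -438*(-1/(23*(1 + 46))) - 432*(-1/249) = -438/((-1*23*47)) + 144/83 = -438/(-1081) + 144/83 = -438*(-1/1081) + 144/83 = 438/1081 + 144/83 = 192018/89723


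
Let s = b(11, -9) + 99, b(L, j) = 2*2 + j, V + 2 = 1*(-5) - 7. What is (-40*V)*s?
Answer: 52640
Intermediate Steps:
V = -14 (V = -2 + (1*(-5) - 7) = -2 + (-5 - 7) = -2 - 12 = -14)
b(L, j) = 4 + j
s = 94 (s = (4 - 9) + 99 = -5 + 99 = 94)
(-40*V)*s = -40*(-14)*94 = 560*94 = 52640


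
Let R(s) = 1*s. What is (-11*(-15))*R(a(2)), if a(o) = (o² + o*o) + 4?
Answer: 1980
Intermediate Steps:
a(o) = 4 + 2*o² (a(o) = (o² + o²) + 4 = 2*o² + 4 = 4 + 2*o²)
R(s) = s
(-11*(-15))*R(a(2)) = (-11*(-15))*(4 + 2*2²) = 165*(4 + 2*4) = 165*(4 + 8) = 165*12 = 1980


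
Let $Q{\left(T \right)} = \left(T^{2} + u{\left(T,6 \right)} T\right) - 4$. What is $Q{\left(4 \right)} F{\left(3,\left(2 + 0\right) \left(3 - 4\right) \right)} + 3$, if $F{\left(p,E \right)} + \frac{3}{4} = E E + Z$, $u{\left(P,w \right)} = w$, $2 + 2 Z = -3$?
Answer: $30$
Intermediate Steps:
$Z = - \frac{5}{2}$ ($Z = -1 + \frac{1}{2} \left(-3\right) = -1 - \frac{3}{2} = - \frac{5}{2} \approx -2.5$)
$Q{\left(T \right)} = -4 + T^{2} + 6 T$ ($Q{\left(T \right)} = \left(T^{2} + 6 T\right) - 4 = -4 + T^{2} + 6 T$)
$F{\left(p,E \right)} = - \frac{13}{4} + E^{2}$ ($F{\left(p,E \right)} = - \frac{3}{4} + \left(E E - \frac{5}{2}\right) = - \frac{3}{4} + \left(E^{2} - \frac{5}{2}\right) = - \frac{3}{4} + \left(- \frac{5}{2} + E^{2}\right) = - \frac{13}{4} + E^{2}$)
$Q{\left(4 \right)} F{\left(3,\left(2 + 0\right) \left(3 - 4\right) \right)} + 3 = \left(-4 + 4^{2} + 6 \cdot 4\right) \left(- \frac{13}{4} + \left(\left(2 + 0\right) \left(3 - 4\right)\right)^{2}\right) + 3 = \left(-4 + 16 + 24\right) \left(- \frac{13}{4} + \left(2 \left(-1\right)\right)^{2}\right) + 3 = 36 \left(- \frac{13}{4} + \left(-2\right)^{2}\right) + 3 = 36 \left(- \frac{13}{4} + 4\right) + 3 = 36 \cdot \frac{3}{4} + 3 = 27 + 3 = 30$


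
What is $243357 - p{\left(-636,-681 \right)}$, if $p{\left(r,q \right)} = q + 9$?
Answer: $244029$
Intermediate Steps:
$p{\left(r,q \right)} = 9 + q$
$243357 - p{\left(-636,-681 \right)} = 243357 - \left(9 - 681\right) = 243357 - -672 = 243357 + 672 = 244029$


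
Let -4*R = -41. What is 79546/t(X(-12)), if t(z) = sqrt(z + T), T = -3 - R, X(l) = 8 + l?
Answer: -159092*I*sqrt(69)/69 ≈ -19152.0*I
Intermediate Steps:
R = 41/4 (R = -1/4*(-41) = 41/4 ≈ 10.250)
T = -53/4 (T = -3 - 1*41/4 = -3 - 41/4 = -53/4 ≈ -13.250)
t(z) = sqrt(-53/4 + z) (t(z) = sqrt(z - 53/4) = sqrt(-53/4 + z))
79546/t(X(-12)) = 79546/((sqrt(-53 + 4*(8 - 12))/2)) = 79546/((sqrt(-53 + 4*(-4))/2)) = 79546/((sqrt(-53 - 16)/2)) = 79546/((sqrt(-69)/2)) = 79546/(((I*sqrt(69))/2)) = 79546/((I*sqrt(69)/2)) = 79546*(-2*I*sqrt(69)/69) = -159092*I*sqrt(69)/69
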